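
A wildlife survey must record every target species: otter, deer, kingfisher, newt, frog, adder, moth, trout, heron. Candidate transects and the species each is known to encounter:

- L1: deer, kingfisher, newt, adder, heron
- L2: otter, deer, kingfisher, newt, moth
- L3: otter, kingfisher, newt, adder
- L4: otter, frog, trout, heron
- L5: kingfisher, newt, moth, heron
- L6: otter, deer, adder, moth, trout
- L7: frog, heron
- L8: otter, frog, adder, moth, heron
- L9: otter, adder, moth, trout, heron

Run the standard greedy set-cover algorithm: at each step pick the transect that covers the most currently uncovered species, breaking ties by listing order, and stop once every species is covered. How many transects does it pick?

Pick 1: L1 covers 5 new species (deer, kingfisher, newt, adder, heron).
Pick 2: L4 covers 3 new species (otter, frog, trout).
Pick 3: L2 covers 1 new species (moth).
Greedy uses 3 transects.

3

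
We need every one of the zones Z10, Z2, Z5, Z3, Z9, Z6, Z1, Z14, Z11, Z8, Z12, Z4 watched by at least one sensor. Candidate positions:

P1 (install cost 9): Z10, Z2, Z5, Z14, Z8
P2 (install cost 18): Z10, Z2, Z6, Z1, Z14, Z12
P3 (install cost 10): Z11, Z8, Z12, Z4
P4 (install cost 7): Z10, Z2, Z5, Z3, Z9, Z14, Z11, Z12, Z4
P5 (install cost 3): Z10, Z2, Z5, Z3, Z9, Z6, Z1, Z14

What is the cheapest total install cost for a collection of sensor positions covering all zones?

P3, P5 cover every zone at install cost 10 + 3 = 13.
Any cover uses at least 2 sensor positions; among all covering selections none totals below 13.
Greedy by coverage-per-install cost would pick P5, P4, P1 for 19 — worse than the optimum 13.

13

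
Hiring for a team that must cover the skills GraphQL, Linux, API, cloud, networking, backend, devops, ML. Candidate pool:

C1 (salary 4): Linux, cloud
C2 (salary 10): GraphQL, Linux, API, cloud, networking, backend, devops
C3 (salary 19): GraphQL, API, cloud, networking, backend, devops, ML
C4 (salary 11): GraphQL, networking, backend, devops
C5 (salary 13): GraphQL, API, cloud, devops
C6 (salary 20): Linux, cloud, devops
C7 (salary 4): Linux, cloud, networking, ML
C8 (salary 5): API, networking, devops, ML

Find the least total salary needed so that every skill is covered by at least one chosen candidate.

14

C2, C7 cover every skill at salary 10 + 4 = 14.
Any cover uses at least 2 candidates; among all covering selections none totals below 14.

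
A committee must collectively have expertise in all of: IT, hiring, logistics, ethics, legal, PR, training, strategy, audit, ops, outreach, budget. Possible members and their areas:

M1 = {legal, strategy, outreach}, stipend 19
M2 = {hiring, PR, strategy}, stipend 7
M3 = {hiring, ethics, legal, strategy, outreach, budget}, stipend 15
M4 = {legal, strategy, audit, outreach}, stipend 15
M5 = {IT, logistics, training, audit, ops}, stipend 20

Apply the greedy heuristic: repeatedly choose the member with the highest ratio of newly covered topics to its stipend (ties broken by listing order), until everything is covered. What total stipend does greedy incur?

Pick 1: M2 adds 3 new (hiring, PR, strategy) at stipend 7 (ratio 3/7).
Pick 2: M3 adds 4 new (ethics, legal, outreach, budget) at stipend 15 (ratio 4/15).
Pick 3: M5 adds 5 new (IT, logistics, training, audit, ops) at stipend 20 (ratio 5/20).
Greedy total stipend: 7 + 15 + 20 = 42.

42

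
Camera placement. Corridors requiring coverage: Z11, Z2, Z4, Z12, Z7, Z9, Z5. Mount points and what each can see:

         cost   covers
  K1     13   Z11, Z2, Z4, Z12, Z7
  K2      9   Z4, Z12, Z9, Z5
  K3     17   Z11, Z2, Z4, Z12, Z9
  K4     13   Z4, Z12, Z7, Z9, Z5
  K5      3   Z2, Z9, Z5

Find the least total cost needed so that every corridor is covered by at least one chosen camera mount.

16

K1, K5 cover every corridor at cost 13 + 3 = 16.
Any cover uses at least 2 camera mounts; among all covering selections none totals below 16.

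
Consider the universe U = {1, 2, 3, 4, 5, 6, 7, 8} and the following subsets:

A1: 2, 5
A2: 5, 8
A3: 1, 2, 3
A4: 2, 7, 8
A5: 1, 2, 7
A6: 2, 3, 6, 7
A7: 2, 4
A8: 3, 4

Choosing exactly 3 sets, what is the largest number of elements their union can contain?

7

Choosing A2, A3, A6 covers {1, 2, 3, 5, 6, 7, 8} — 7 elements.
No choice of 3 sets does better; here 4 is left uncovered.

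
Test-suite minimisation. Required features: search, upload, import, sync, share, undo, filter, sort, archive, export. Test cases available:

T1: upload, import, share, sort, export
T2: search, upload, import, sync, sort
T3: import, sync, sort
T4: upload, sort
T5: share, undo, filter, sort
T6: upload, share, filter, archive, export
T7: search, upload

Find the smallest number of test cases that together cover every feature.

3

T2, T5, T6 together cover {search, upload, import, sync, share, undo, filter, sort, archive, export} — every feature.
No 2 of the 7 test cases cover everything (all 21 pairs fall short), so 3 is minimum.
Greedy (largest uncovered first) would take T1, T2, T5, T6 — 4 test cases — but 3 suffice.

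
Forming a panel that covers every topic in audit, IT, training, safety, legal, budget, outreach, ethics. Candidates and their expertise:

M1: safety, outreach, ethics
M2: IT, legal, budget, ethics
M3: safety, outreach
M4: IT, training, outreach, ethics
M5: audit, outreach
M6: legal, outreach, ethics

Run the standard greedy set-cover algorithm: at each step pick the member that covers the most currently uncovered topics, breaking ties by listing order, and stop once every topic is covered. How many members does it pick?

Pick 1: M2 covers 4 new topics (IT, legal, budget, ethics).
Pick 2: M1 covers 2 new topics (safety, outreach).
Pick 3: M4 covers 1 new topics (training).
Pick 4: M5 covers 1 new topics (audit).
Greedy uses 4 members.

4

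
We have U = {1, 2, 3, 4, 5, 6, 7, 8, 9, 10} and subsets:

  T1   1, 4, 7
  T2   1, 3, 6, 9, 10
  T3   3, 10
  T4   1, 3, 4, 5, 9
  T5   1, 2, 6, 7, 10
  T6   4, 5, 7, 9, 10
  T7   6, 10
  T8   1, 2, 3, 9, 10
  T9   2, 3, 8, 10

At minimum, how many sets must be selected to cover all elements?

T2, T6, T9 together cover {1, 2, 3, 4, 5, 6, 7, 8, 9, 10} — every element.
No 2 of the 9 sets cover everything (all 36 pairs fall short), so 3 is minimum.

3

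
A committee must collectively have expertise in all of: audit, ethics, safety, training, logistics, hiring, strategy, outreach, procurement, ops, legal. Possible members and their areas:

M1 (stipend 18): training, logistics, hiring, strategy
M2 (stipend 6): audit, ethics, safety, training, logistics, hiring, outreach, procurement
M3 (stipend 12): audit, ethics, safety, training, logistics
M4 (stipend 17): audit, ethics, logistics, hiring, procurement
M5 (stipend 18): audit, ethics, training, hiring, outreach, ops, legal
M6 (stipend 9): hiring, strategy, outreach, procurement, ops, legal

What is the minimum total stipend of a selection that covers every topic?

M2, M6 cover every topic at stipend 6 + 9 = 15.
Any cover uses at least 2 members; among all covering selections none totals below 15.

15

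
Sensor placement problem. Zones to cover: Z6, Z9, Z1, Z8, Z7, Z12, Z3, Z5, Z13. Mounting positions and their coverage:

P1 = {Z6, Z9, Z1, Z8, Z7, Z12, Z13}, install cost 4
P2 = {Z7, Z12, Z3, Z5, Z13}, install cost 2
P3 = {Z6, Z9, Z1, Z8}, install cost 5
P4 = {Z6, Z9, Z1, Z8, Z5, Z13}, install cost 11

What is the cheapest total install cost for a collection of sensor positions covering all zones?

6

P1, P2 cover every zone at install cost 4 + 2 = 6.
Any cover uses at least 2 sensor positions; among all covering selections none totals below 6.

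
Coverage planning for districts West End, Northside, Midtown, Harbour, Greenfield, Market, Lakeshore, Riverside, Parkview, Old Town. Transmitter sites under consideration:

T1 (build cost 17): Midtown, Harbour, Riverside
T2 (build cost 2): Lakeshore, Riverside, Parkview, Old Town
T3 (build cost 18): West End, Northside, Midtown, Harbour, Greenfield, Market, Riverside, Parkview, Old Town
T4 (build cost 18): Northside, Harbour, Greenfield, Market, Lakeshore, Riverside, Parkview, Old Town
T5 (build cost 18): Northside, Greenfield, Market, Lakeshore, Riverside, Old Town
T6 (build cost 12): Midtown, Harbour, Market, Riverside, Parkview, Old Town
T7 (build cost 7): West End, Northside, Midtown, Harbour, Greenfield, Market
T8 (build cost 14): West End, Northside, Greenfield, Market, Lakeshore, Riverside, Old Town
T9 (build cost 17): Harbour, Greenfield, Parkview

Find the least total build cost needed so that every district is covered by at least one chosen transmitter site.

9

T2, T7 cover every district at build cost 2 + 7 = 9.
Any cover uses at least 2 transmitter sites; among all covering selections none totals below 9.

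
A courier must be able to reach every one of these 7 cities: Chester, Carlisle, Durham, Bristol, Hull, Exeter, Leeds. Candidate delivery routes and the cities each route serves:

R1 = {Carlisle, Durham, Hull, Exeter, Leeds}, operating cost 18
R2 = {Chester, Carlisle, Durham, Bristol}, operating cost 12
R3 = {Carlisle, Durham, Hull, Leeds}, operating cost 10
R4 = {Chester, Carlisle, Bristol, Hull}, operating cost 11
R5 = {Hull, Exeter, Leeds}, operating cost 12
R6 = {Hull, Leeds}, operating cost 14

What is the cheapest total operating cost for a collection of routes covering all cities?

R2, R5 cover every city at operating cost 12 + 12 = 24.
Any cover uses at least 2 routes; among all covering selections none totals below 24.
Greedy by coverage-per-operating cost would pick R3, R4, R5 for 33 — worse than the optimum 24.

24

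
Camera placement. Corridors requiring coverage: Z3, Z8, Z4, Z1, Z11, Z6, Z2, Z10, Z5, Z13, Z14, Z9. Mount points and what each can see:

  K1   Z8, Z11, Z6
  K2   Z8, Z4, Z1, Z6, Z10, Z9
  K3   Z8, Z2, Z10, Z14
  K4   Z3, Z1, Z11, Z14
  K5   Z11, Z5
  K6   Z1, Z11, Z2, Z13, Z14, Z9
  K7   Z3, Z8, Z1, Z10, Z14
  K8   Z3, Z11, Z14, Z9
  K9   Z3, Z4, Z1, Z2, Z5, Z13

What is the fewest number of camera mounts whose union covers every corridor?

3

K2, K4, K9 together cover {Z3, Z8, Z4, Z1, Z11, Z6, Z2, Z10, Z5, Z13, Z14, Z9} — every corridor.
No 2 of the 9 camera mounts cover everything (all 36 pairs fall short), so 3 is minimum.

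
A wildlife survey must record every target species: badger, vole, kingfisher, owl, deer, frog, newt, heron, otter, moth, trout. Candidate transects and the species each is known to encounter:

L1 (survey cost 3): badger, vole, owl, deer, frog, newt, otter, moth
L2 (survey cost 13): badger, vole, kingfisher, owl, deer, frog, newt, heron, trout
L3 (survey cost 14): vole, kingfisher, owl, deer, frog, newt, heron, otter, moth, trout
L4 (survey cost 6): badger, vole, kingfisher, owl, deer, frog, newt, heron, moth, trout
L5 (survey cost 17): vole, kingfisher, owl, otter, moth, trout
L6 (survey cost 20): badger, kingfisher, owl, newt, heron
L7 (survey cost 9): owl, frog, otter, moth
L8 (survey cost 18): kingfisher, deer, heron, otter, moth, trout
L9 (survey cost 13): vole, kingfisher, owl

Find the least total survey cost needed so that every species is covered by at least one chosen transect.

9

L1, L4 cover every species at survey cost 3 + 6 = 9.
Any cover uses at least 2 transects; among all covering selections none totals below 9.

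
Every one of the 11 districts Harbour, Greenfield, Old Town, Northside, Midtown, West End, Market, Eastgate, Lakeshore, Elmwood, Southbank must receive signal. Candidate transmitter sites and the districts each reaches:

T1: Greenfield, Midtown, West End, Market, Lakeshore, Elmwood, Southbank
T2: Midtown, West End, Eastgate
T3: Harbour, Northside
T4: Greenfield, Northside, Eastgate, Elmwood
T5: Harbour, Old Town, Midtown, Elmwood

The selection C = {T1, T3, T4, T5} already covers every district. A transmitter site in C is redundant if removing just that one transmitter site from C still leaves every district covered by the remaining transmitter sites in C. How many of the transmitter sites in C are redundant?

1

Drop T1: West End, Market, Lakeshore, Southbank uncovered — not redundant.
Drop T3: the rest still cover every district — redundant.
Drop T4: Eastgate uncovered — not redundant.
Drop T5: Old Town uncovered — not redundant.
1 redundant: T3.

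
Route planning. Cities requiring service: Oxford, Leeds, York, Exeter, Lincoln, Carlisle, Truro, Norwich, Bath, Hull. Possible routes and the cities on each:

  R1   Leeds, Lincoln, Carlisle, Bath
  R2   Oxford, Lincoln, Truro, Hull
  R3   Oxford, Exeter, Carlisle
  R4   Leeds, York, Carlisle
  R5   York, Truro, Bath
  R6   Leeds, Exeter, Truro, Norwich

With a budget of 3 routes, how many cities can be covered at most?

9

Choosing R1, R2, R6 covers {Oxford, Leeds, Exeter, Lincoln, Carlisle, Truro, Norwich, Bath, Hull} — 9 cities.
No choice of 3 routes does better; here York is left uncovered.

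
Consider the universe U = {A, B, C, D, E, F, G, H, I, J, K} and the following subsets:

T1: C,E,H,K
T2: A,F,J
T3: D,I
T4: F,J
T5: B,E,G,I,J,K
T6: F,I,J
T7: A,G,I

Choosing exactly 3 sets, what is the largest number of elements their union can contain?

Choosing T1, T2, T5 covers {A, B, C, E, F, G, H, I, J, K} — 10 elements.
No choice of 3 sets does better; here D is left uncovered.

10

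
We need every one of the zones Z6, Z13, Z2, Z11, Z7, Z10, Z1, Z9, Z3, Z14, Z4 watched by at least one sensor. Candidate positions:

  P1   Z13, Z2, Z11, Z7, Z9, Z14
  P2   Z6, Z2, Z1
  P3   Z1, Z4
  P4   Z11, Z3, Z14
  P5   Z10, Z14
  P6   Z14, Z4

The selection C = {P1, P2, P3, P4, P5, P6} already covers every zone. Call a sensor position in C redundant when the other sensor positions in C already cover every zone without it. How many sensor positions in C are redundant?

2

Drop P1: Z13, Z7, Z9 uncovered — not redundant.
Drop P2: Z6 uncovered — not redundant.
Drop P3: the rest still cover every zone — redundant.
Drop P4: Z3 uncovered — not redundant.
Drop P5: Z10 uncovered — not redundant.
Drop P6: the rest still cover every zone — redundant.
2 redundant: P3, P6.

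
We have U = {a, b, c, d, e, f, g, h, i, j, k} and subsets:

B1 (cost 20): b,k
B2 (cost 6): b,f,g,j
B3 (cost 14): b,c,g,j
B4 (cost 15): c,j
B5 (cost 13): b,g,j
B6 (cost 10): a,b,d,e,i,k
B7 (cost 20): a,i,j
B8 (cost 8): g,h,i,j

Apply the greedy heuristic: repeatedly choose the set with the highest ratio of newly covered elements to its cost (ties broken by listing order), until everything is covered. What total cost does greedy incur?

38

Pick 1: B2 adds 4 new (b, f, g, j) at cost 6 (ratio 4/6).
Pick 2: B6 adds 5 new (a, d, e, i, k) at cost 10 (ratio 5/10).
Pick 3: B8 adds 1 new (h) at cost 8 (ratio 1/8).
Pick 4: B3 adds 1 new (c) at cost 14 (ratio 1/14).
Greedy total cost: 6 + 10 + 8 + 14 = 38.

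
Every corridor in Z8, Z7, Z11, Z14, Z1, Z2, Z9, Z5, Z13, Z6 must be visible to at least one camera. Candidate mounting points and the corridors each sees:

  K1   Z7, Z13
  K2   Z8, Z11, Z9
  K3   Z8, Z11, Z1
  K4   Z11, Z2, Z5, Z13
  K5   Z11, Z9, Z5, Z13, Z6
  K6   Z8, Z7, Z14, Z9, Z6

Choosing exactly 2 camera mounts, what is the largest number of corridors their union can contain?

9

Choosing K4, K6 covers {Z8, Z7, Z11, Z14, Z2, Z9, Z5, Z13, Z6} — 9 corridors.
No choice of 2 camera mounts does better; here Z1 is left uncovered.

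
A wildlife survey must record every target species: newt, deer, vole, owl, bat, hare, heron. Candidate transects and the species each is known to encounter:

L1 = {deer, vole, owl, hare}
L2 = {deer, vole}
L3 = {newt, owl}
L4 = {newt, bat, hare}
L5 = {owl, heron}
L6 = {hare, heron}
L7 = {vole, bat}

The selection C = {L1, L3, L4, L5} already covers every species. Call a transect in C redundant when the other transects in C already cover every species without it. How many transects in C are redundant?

1

Drop L1: deer, vole uncovered — not redundant.
Drop L3: the rest still cover every species — redundant.
Drop L4: bat uncovered — not redundant.
Drop L5: heron uncovered — not redundant.
1 redundant: L3.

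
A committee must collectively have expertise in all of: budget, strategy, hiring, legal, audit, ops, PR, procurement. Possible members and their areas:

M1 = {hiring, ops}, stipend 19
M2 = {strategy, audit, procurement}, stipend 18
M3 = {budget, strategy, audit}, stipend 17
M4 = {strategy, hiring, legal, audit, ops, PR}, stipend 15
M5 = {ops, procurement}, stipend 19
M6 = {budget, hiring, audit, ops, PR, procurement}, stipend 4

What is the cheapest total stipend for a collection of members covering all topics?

19

M4, M6 cover every topic at stipend 15 + 4 = 19.
Any cover uses at least 2 members; among all covering selections none totals below 19.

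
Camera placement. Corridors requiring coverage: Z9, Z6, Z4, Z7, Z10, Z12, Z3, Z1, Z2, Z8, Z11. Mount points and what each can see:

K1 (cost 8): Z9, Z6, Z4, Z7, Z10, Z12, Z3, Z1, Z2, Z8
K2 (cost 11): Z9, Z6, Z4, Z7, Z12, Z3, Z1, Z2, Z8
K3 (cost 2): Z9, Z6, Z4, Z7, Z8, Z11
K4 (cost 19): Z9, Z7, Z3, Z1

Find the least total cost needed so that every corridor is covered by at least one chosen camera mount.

K1, K3 cover every corridor at cost 8 + 2 = 10.
Any cover uses at least 2 camera mounts; among all covering selections none totals below 10.

10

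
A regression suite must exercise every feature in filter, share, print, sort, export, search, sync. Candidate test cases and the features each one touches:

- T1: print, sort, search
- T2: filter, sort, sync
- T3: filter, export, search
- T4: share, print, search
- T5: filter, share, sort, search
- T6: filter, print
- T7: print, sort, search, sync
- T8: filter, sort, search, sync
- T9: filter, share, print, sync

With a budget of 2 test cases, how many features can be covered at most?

6

Choosing T1, T9 covers {filter, share, print, sort, search, sync} — 6 features.
No choice of 2 test cases does better; here export is left uncovered.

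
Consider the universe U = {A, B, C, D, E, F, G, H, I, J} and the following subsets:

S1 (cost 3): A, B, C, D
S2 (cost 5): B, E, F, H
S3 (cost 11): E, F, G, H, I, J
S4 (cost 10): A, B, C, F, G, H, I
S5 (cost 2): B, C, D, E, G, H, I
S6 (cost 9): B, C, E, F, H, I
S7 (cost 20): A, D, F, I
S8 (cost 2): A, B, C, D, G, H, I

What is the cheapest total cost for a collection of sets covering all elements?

13

S3, S8 cover every element at cost 11 + 2 = 13.
Any cover uses at least 2 sets; among all covering selections none totals below 13.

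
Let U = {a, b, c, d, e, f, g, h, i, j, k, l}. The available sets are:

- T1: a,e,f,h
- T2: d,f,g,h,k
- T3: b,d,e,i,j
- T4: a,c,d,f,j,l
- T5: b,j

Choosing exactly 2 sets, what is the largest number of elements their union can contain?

9

Choosing T2, T3 covers {b, d, e, f, g, h, i, j, k} — 9 elements.
No choice of 2 sets does better; here a, c, l are left uncovered.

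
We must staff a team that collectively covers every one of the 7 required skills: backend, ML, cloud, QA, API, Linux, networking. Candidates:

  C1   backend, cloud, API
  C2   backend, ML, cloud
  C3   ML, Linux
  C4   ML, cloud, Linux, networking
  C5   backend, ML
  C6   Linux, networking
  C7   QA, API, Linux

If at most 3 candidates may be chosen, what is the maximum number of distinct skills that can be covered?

Choosing C1, C4, C7 covers {backend, ML, cloud, QA, API, Linux, networking} — 7 skills.
That is all 7 skills.

7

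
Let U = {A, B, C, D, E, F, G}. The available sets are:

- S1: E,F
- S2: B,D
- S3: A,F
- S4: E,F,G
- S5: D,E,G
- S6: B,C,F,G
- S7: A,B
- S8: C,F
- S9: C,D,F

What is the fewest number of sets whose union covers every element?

S3, S5, S6 together cover {A, B, C, D, E, F, G} — every element.
No 2 of the 9 sets cover everything (all 36 pairs fall short), so 3 is minimum.

3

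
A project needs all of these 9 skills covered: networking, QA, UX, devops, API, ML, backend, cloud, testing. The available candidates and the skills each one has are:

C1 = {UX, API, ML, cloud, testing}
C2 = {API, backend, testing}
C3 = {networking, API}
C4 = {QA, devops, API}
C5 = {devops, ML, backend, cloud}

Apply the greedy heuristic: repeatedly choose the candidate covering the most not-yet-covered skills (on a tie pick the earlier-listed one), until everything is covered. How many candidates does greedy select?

Pick 1: C1 covers 5 new skills (UX, API, ML, cloud, testing).
Pick 2: C4 covers 2 new skills (QA, devops).
Pick 3: C2 covers 1 new skills (backend).
Pick 4: C3 covers 1 new skills (networking).
Greedy uses 4 candidates.

4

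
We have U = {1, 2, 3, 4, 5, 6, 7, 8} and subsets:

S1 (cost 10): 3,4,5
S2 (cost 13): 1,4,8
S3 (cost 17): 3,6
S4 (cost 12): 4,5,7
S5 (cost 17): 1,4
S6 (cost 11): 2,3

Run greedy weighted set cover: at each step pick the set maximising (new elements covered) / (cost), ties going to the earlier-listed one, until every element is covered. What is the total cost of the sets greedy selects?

63

Pick 1: S1 adds 3 new (3, 4, 5) at cost 10 (ratio 3/10).
Pick 2: S2 adds 2 new (1, 8) at cost 13 (ratio 2/13).
Pick 3: S6 adds 1 new (2) at cost 11 (ratio 1/11).
Pick 4: S4 adds 1 new (7) at cost 12 (ratio 1/12).
Pick 5: S3 adds 1 new (6) at cost 17 (ratio 1/17).
Greedy total cost: 10 + 13 + 11 + 12 + 17 = 63. (The true optimum is 53, so greedy overshoots here.)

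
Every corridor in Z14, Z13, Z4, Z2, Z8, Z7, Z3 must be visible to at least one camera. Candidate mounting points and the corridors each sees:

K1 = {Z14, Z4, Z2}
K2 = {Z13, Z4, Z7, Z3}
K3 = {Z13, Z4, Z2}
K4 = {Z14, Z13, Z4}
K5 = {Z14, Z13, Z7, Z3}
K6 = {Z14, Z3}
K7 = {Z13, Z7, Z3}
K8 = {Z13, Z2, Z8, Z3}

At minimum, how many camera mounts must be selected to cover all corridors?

K1, K2, K8 together cover {Z14, Z13, Z4, Z2, Z8, Z7, Z3} — every corridor.
No 2 of the 8 camera mounts cover everything (all 28 pairs fall short), so 3 is minimum.

3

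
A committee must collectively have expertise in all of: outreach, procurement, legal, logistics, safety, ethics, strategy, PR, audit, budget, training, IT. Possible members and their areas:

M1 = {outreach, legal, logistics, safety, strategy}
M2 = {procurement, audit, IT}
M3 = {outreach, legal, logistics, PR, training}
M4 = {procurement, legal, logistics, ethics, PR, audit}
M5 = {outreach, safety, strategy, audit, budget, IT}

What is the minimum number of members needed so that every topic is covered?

M3, M4, M5 together cover {outreach, procurement, legal, logistics, safety, ethics, strategy, PR, audit, budget, training, IT} — every topic.
No 2 of the 5 members cover everything (all 10 pairs fall short), so 3 is minimum.

3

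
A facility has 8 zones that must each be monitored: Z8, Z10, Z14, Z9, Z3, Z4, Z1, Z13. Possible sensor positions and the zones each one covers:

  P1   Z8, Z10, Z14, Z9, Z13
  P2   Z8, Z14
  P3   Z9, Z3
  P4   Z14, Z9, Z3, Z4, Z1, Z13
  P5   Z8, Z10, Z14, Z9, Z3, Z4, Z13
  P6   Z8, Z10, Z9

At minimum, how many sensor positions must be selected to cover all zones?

2

P1, P4 together cover {Z8, Z10, Z14, Z9, Z3, Z4, Z1, Z13} — every zone.
No single sensor position contains all 8 zones, so 2 is optimal.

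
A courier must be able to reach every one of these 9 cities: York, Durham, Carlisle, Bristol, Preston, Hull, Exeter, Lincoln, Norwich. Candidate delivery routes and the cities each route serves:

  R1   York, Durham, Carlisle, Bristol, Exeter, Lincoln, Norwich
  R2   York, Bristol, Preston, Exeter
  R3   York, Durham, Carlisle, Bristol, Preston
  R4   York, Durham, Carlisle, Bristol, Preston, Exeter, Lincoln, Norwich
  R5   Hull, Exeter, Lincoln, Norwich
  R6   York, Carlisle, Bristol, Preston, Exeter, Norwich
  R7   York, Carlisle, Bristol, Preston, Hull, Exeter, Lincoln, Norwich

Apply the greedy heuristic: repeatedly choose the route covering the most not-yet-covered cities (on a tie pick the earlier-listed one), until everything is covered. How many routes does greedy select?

2

Pick 1: R4 covers 8 new cities (York, Durham, Carlisle, Bristol, Preston, Exeter, Lincoln, Norwich).
Pick 2: R5 covers 1 new cities (Hull).
Greedy uses 2 routes.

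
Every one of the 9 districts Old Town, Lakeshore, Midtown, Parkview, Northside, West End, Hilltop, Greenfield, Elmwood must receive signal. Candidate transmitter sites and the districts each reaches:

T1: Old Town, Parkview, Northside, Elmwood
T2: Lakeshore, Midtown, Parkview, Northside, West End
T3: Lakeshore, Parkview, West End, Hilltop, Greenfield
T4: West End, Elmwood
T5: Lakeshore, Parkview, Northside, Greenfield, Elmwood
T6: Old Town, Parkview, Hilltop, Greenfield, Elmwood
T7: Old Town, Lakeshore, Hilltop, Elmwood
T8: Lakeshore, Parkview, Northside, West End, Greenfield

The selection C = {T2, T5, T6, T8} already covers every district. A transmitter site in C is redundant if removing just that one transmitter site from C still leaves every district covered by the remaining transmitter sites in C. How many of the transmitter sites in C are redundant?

Drop T2: Midtown uncovered — not redundant.
Drop T5: the rest still cover every district — redundant.
Drop T6: Old Town, Hilltop uncovered — not redundant.
Drop T8: the rest still cover every district — redundant.
2 redundant: T5, T8.

2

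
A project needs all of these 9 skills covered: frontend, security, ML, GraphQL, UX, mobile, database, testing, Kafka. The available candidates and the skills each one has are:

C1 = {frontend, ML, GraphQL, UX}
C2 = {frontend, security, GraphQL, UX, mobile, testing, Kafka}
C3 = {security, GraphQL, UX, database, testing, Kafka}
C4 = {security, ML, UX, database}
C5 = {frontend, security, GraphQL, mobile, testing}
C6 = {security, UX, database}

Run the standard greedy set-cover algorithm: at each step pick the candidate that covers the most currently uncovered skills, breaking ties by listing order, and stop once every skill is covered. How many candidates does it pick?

2

Pick 1: C2 covers 7 new skills (frontend, security, GraphQL, UX, mobile, testing, Kafka).
Pick 2: C4 covers 2 new skills (ML, database).
Greedy uses 2 candidates.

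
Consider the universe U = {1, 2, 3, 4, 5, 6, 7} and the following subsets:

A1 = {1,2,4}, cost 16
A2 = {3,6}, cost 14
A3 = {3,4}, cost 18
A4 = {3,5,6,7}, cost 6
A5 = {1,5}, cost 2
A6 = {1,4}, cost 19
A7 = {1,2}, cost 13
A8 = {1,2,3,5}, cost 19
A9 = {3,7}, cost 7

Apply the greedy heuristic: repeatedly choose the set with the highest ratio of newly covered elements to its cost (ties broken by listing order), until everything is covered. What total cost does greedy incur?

Pick 1: A5 adds 2 new (1, 5) at cost 2 (ratio 2/2).
Pick 2: A4 adds 3 new (3, 6, 7) at cost 6 (ratio 3/6).
Pick 3: A1 adds 2 new (2, 4) at cost 16 (ratio 2/16).
Greedy total cost: 2 + 6 + 16 = 24. (The true optimum is 22, so greedy overshoots here.)

24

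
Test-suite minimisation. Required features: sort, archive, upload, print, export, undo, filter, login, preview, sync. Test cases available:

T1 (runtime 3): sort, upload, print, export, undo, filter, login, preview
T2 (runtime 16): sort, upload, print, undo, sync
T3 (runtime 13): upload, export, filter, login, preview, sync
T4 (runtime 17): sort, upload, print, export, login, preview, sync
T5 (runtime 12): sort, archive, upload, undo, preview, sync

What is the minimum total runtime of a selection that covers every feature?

T1, T5 cover every feature at runtime 3 + 12 = 15.
Any cover uses at least 2 test cases; among all covering selections none totals below 15.

15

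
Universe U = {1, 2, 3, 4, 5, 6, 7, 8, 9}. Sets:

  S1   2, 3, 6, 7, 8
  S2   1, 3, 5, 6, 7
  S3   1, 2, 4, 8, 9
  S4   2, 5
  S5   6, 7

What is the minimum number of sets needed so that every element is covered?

S2, S3 together cover {1, 2, 3, 4, 5, 6, 7, 8, 9} — every element.
No single set contains all 9 elements, so 2 is optimal.

2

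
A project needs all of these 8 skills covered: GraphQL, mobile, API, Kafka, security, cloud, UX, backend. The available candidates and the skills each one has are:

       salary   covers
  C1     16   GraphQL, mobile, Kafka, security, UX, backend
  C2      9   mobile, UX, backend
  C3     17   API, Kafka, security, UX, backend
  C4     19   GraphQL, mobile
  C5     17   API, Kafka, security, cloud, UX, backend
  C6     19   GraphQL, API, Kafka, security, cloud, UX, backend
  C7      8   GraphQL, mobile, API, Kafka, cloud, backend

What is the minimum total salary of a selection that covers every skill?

C1, C7 cover every skill at salary 16 + 8 = 24.
Any cover uses at least 2 candidates; among all covering selections none totals below 24.

24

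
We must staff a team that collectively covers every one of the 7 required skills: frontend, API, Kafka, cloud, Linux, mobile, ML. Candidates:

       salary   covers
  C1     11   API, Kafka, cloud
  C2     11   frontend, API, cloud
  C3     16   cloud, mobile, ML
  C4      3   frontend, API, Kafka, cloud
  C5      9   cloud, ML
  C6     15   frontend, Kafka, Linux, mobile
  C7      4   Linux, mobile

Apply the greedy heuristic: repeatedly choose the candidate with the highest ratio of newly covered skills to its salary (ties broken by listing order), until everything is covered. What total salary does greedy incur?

16

Pick 1: C4 adds 4 new (frontend, API, Kafka, cloud) at salary 3 (ratio 4/3).
Pick 2: C7 adds 2 new (Linux, mobile) at salary 4 (ratio 2/4).
Pick 3: C5 adds 1 new (ML) at salary 9 (ratio 1/9).
Greedy total salary: 3 + 4 + 9 = 16.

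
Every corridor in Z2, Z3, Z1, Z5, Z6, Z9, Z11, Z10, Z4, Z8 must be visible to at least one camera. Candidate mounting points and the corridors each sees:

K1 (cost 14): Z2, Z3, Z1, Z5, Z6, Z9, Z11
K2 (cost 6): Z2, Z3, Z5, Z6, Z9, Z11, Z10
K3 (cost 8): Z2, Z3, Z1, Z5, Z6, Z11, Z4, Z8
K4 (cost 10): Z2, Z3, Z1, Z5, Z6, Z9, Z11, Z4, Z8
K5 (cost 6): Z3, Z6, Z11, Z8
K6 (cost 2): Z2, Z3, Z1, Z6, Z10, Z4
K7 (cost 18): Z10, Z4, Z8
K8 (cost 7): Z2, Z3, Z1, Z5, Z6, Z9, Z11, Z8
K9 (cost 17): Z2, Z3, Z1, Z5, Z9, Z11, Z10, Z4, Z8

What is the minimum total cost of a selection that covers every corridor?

K6, K8 cover every corridor at cost 2 + 7 = 9.
Any cover uses at least 2 camera mounts; among all covering selections none totals below 9.

9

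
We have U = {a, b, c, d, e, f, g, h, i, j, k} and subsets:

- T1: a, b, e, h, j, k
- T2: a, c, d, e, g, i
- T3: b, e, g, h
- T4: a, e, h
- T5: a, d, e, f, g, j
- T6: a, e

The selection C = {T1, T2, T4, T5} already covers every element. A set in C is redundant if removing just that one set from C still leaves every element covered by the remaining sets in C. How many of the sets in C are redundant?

Drop T1: b, k uncovered — not redundant.
Drop T2: c, i uncovered — not redundant.
Drop T4: the rest still cover every element — redundant.
Drop T5: f uncovered — not redundant.
1 redundant: T4.

1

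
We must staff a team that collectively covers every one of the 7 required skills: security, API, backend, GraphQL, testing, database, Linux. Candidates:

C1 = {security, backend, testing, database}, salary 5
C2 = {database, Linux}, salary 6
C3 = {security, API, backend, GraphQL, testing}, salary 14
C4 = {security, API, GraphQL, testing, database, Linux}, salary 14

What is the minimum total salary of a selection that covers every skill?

C1, C4 cover every skill at salary 5 + 14 = 19.
Any cover uses at least 2 candidates; among all covering selections none totals below 19.

19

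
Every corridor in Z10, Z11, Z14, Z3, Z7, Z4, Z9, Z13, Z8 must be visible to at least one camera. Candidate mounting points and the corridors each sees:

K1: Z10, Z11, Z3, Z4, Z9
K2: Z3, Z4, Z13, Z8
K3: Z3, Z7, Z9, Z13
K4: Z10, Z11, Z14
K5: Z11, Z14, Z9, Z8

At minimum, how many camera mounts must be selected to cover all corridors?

3

K1, K3, K5 together cover {Z10, Z11, Z14, Z3, Z7, Z4, Z9, Z13, Z8} — every corridor.
No 2 of the 5 camera mounts cover everything (all 10 pairs fall short), so 3 is minimum.
Greedy (largest uncovered first) would take K1, K2, K3, K4 — 4 camera mounts — but 3 suffice.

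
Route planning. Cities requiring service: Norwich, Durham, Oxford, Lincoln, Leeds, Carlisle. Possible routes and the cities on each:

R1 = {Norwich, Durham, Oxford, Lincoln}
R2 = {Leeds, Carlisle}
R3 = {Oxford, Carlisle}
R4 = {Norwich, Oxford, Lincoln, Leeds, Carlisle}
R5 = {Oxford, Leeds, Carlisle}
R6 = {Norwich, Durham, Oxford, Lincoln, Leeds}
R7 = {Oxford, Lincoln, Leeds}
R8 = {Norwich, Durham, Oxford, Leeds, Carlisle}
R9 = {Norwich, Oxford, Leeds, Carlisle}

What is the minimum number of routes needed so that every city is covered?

2

R1, R2 together cover {Norwich, Durham, Oxford, Lincoln, Leeds, Carlisle} — every city.
No single route contains all 6 cities, so 2 is optimal.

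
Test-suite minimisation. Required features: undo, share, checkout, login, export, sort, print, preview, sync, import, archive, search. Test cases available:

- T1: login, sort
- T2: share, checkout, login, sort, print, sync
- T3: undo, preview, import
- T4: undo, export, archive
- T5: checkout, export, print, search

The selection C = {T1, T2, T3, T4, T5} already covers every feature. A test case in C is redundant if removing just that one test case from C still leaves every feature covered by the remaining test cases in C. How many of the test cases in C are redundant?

1

Drop T1: the rest still cover every feature — redundant.
Drop T2: share, sync uncovered — not redundant.
Drop T3: preview, import uncovered — not redundant.
Drop T4: archive uncovered — not redundant.
Drop T5: search uncovered — not redundant.
1 redundant: T1.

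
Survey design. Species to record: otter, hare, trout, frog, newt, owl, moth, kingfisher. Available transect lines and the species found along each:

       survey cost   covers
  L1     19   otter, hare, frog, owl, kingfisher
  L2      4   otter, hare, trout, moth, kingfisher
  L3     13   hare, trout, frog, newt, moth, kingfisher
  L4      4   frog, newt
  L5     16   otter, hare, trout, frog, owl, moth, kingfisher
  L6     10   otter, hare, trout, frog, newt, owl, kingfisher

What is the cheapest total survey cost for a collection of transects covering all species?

L2, L6 cover every species at survey cost 4 + 10 = 14.
Any cover uses at least 2 transects; among all covering selections none totals below 14.

14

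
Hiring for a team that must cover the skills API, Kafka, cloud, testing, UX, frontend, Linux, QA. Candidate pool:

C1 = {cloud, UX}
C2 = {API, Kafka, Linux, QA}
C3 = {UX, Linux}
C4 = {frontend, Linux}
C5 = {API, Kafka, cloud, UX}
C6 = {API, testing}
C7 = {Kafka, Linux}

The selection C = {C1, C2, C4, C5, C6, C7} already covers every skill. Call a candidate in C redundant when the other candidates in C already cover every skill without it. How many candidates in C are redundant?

3

Drop C1: the rest still cover every skill — redundant.
Drop C2: QA uncovered — not redundant.
Drop C4: frontend uncovered — not redundant.
Drop C5: the rest still cover every skill — redundant.
Drop C6: testing uncovered — not redundant.
Drop C7: the rest still cover every skill — redundant.
3 redundant: C1, C5, C7.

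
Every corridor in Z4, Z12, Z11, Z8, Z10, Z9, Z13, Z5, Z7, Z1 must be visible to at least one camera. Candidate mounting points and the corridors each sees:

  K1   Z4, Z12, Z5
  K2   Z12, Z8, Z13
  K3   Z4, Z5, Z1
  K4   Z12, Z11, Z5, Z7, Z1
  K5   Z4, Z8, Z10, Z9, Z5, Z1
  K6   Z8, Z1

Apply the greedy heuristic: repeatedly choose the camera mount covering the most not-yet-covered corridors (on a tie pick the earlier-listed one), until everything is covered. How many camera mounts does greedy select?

3

Pick 1: K5 covers 6 new corridors (Z4, Z8, Z10, Z9, Z5, Z1).
Pick 2: K4 covers 3 new corridors (Z12, Z11, Z7).
Pick 3: K2 covers 1 new corridors (Z13).
Greedy uses 3 camera mounts.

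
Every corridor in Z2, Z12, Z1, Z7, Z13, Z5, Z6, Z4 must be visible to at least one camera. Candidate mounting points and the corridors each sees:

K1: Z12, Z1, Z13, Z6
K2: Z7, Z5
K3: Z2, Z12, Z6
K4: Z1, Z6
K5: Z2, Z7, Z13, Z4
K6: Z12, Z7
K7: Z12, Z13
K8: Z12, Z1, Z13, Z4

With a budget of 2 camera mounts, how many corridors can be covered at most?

Choosing K1, K5 covers {Z2, Z12, Z1, Z7, Z13, Z6, Z4} — 7 corridors.
No choice of 2 camera mounts does better; here Z5 is left uncovered.

7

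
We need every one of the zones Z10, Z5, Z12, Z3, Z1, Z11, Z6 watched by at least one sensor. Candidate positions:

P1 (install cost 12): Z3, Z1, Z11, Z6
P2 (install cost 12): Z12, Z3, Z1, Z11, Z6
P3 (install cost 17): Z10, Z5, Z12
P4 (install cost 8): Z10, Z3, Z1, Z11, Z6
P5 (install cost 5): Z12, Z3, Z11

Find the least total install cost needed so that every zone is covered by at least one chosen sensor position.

P3, P4 cover every zone at install cost 17 + 8 = 25.
Any cover uses at least 2 sensor positions; among all covering selections none totals below 25.

25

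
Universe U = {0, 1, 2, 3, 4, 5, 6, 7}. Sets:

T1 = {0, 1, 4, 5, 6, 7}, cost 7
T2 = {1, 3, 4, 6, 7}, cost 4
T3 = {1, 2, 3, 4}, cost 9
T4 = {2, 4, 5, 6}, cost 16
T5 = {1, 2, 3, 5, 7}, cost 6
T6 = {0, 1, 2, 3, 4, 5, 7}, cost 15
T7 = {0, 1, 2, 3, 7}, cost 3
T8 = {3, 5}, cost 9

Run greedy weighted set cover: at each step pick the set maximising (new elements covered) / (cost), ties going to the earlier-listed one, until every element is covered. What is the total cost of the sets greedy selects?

13

Pick 1: T7 adds 5 new (0, 1, 2, 3, 7) at cost 3 (ratio 5/3).
Pick 2: T2 adds 2 new (4, 6) at cost 4 (ratio 2/4).
Pick 3: T5 adds 1 new (5) at cost 6 (ratio 1/6).
Greedy total cost: 3 + 4 + 6 = 13. (The true optimum is 10, so greedy overshoots here.)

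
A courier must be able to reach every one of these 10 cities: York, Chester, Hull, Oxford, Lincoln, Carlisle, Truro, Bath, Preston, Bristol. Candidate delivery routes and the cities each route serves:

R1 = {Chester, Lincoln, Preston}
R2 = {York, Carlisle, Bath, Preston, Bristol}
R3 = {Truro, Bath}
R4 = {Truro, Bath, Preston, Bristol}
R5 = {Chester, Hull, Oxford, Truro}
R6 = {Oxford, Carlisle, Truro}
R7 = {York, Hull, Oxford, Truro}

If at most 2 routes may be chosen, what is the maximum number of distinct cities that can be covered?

9

Choosing R2, R5 covers {York, Chester, Hull, Oxford, Carlisle, Truro, Bath, Preston, Bristol} — 9 cities.
No choice of 2 routes does better; here Lincoln is left uncovered.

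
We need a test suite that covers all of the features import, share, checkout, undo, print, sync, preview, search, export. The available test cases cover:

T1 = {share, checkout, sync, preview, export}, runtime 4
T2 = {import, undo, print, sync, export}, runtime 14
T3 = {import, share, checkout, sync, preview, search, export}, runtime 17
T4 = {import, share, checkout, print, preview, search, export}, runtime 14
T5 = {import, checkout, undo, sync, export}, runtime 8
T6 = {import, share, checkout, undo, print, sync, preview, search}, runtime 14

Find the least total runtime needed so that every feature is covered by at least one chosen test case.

T1, T6 cover every feature at runtime 4 + 14 = 18.
Any cover uses at least 2 test cases; among all covering selections none totals below 18.

18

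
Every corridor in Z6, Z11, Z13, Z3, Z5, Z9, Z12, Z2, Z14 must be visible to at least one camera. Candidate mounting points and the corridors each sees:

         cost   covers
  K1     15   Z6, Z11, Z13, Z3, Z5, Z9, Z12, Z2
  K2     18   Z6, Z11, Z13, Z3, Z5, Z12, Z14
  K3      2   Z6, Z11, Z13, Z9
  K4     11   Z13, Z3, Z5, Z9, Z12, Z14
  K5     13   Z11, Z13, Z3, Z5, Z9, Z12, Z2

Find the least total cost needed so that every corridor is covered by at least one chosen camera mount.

K1, K4 cover every corridor at cost 15 + 11 = 26.
Any cover uses at least 2 camera mounts; among all covering selections none totals below 26.

26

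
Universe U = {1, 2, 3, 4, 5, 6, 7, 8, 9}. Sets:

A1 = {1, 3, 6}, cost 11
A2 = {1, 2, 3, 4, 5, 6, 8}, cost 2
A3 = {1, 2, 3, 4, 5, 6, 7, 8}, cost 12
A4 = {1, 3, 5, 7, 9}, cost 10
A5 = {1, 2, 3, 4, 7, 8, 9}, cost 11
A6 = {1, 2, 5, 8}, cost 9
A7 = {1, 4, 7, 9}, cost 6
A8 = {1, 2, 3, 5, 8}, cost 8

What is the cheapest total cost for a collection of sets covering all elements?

A2, A7 cover every element at cost 2 + 6 = 8.
Any cover uses at least 2 sets; among all covering selections none totals below 8.

8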